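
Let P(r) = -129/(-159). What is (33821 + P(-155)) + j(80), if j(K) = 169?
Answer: 1801513/53 ≈ 33991.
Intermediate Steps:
P(r) = 43/53 (P(r) = -129*(-1/159) = 43/53)
(33821 + P(-155)) + j(80) = (33821 + 43/53) + 169 = 1792556/53 + 169 = 1801513/53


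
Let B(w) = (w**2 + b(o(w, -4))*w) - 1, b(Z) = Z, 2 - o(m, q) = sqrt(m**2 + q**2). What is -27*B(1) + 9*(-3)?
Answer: -81 + 27*sqrt(17) ≈ 30.324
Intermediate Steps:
o(m, q) = 2 - sqrt(m**2 + q**2)
B(w) = -1 + w**2 + w*(2 - sqrt(16 + w**2)) (B(w) = (w**2 + (2 - sqrt(w**2 + (-4)**2))*w) - 1 = (w**2 + (2 - sqrt(w**2 + 16))*w) - 1 = (w**2 + (2 - sqrt(16 + w**2))*w) - 1 = (w**2 + w*(2 - sqrt(16 + w**2))) - 1 = -1 + w**2 + w*(2 - sqrt(16 + w**2)))
-27*B(1) + 9*(-3) = -27*(-1 + 1**2 - 1*1*(-2 + sqrt(16 + 1**2))) + 9*(-3) = -27*(-1 + 1 - 1*1*(-2 + sqrt(16 + 1))) - 27 = -27*(-1 + 1 - 1*1*(-2 + sqrt(17))) - 27 = -27*(-1 + 1 + (2 - sqrt(17))) - 27 = -27*(2 - sqrt(17)) - 27 = (-54 + 27*sqrt(17)) - 27 = -81 + 27*sqrt(17)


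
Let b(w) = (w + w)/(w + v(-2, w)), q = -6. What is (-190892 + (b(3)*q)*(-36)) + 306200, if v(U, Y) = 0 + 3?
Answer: 115524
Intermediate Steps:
v(U, Y) = 3
b(w) = 2*w/(3 + w) (b(w) = (w + w)/(w + 3) = (2*w)/(3 + w) = 2*w/(3 + w))
(-190892 + (b(3)*q)*(-36)) + 306200 = (-190892 + ((2*3/(3 + 3))*(-6))*(-36)) + 306200 = (-190892 + ((2*3/6)*(-6))*(-36)) + 306200 = (-190892 + ((2*3*(1/6))*(-6))*(-36)) + 306200 = (-190892 + (1*(-6))*(-36)) + 306200 = (-190892 - 6*(-36)) + 306200 = (-190892 + 216) + 306200 = -190676 + 306200 = 115524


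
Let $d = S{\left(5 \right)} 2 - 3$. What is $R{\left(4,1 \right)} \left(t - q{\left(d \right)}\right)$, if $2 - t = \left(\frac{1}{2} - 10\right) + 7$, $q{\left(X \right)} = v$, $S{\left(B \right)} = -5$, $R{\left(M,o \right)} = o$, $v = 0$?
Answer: $\frac{9}{2} \approx 4.5$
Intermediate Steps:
$d = -13$ ($d = \left(-5\right) 2 - 3 = -10 - 3 = -13$)
$q{\left(X \right)} = 0$
$t = \frac{9}{2}$ ($t = 2 - \left(\left(\frac{1}{2} - 10\right) + 7\right) = 2 - \left(- \frac{19}{2} + 7\right) = 2 - - \frac{5}{2} = 2 + \frac{5}{2} = \frac{9}{2} \approx 4.5$)
$R{\left(4,1 \right)} \left(t - q{\left(d \right)}\right) = 1 \left(\frac{9}{2} - 0\right) = 1 \left(\frac{9}{2} + 0\right) = 1 \cdot \frac{9}{2} = \frac{9}{2}$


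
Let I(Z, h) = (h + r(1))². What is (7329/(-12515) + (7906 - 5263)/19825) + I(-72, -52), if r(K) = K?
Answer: 129044312919/49621975 ≈ 2600.5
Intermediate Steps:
I(Z, h) = (1 + h)² (I(Z, h) = (h + 1)² = (1 + h)²)
(7329/(-12515) + (7906 - 5263)/19825) + I(-72, -52) = (7329/(-12515) + (7906 - 5263)/19825) + (1 - 52)² = (7329*(-1/12515) + 2643*(1/19825)) + (-51)² = (-7329/12515 + 2643/19825) + 2601 = -22444056/49621975 + 2601 = 129044312919/49621975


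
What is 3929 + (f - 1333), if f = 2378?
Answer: 4974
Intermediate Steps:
3929 + (f - 1333) = 3929 + (2378 - 1333) = 3929 + 1045 = 4974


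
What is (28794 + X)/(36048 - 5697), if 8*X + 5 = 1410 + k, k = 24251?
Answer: 10667/10117 ≈ 1.0544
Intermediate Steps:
X = 3207 (X = -5/8 + (1410 + 24251)/8 = -5/8 + (⅛)*25661 = -5/8 + 25661/8 = 3207)
(28794 + X)/(36048 - 5697) = (28794 + 3207)/(36048 - 5697) = 32001/30351 = 32001*(1/30351) = 10667/10117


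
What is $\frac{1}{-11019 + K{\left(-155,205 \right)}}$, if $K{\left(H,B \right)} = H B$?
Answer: $- \frac{1}{42794} \approx -2.3368 \cdot 10^{-5}$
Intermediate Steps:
$K{\left(H,B \right)} = B H$
$\frac{1}{-11019 + K{\left(-155,205 \right)}} = \frac{1}{-11019 + 205 \left(-155\right)} = \frac{1}{-11019 - 31775} = \frac{1}{-42794} = - \frac{1}{42794}$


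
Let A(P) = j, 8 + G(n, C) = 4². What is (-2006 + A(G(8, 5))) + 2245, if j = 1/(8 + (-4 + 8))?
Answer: 2869/12 ≈ 239.08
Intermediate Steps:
j = 1/12 (j = 1/(8 + 4) = 1/12 ≈ 0.083333)
G(n, C) = 8 (G(n, C) = -8 + 4² = -8 + 16 = 8)
A(P) = 1/12
(-2006 + A(G(8, 5))) + 2245 = (-2006 + 1/12) + 2245 = -24071/12 + 2245 = 2869/12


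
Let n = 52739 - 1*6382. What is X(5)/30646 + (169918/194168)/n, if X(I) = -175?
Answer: -56070562099/9851644820732 ≈ -0.0056915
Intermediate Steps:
n = 46357 (n = 52739 - 6382 = 46357)
X(5)/30646 + (169918/194168)/n = -175/30646 + (169918/194168)/46357 = -175*1/30646 + (169918*(1/194168))*(1/46357) = -25/4378 + (84959/97084)*(1/46357) = -25/4378 + 84959/4500522988 = -56070562099/9851644820732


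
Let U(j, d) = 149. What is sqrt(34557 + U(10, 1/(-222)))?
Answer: sqrt(34706) ≈ 186.30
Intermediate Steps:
sqrt(34557 + U(10, 1/(-222))) = sqrt(34557 + 149) = sqrt(34706)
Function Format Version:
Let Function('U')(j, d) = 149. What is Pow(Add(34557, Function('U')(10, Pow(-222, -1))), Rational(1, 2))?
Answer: Pow(34706, Rational(1, 2)) ≈ 186.30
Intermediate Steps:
Pow(Add(34557, Function('U')(10, Pow(-222, -1))), Rational(1, 2)) = Pow(Add(34557, 149), Rational(1, 2)) = Pow(34706, Rational(1, 2))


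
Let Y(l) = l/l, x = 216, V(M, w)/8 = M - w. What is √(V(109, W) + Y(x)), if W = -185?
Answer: √2353 ≈ 48.508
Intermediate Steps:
V(M, w) = -8*w + 8*M (V(M, w) = 8*(M - w) = -8*w + 8*M)
Y(l) = 1
√(V(109, W) + Y(x)) = √((-8*(-185) + 8*109) + 1) = √((1480 + 872) + 1) = √(2352 + 1) = √2353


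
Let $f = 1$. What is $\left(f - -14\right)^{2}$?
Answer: $225$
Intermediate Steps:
$\left(f - -14\right)^{2} = \left(1 - -14\right)^{2} = \left(1 + 14\right)^{2} = 15^{2} = 225$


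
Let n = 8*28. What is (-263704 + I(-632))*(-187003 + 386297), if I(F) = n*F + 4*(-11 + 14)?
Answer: -80765886440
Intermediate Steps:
n = 224
I(F) = 12 + 224*F (I(F) = 224*F + 4*(-11 + 14) = 224*F + 4*3 = 224*F + 12 = 12 + 224*F)
(-263704 + I(-632))*(-187003 + 386297) = (-263704 + (12 + 224*(-632)))*(-187003 + 386297) = (-263704 + (12 - 141568))*199294 = (-263704 - 141556)*199294 = -405260*199294 = -80765886440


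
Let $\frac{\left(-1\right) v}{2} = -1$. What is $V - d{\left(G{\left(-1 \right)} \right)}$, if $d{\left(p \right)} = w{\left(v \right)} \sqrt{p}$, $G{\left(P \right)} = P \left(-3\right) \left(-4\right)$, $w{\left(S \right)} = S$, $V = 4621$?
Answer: $4621 - 4 i \sqrt{3} \approx 4621.0 - 6.9282 i$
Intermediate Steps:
$v = 2$ ($v = \left(-2\right) \left(-1\right) = 2$)
$G{\left(P \right)} = 12 P$ ($G{\left(P \right)} = - 3 P \left(-4\right) = 12 P$)
$d{\left(p \right)} = 2 \sqrt{p}$
$V - d{\left(G{\left(-1 \right)} \right)} = 4621 - 2 \sqrt{12 \left(-1\right)} = 4621 - 2 \sqrt{-12} = 4621 - 2 \cdot 2 i \sqrt{3} = 4621 - 4 i \sqrt{3}$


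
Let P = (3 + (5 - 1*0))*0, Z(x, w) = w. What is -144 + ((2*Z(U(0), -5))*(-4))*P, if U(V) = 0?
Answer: -144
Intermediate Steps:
P = 0 (P = (3 + (5 + 0))*0 = (3 + 5)*0 = 8*0 = 0)
-144 + ((2*Z(U(0), -5))*(-4))*P = -144 + ((2*(-5))*(-4))*0 = -144 - 10*(-4)*0 = -144 + 40*0 = -144 + 0 = -144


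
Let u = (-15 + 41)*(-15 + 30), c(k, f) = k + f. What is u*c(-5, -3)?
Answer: -3120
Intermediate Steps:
c(k, f) = f + k
u = 390 (u = 26*15 = 390)
u*c(-5, -3) = 390*(-3 - 5) = 390*(-8) = -3120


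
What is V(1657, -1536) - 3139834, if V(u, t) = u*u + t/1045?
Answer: -411924861/1045 ≈ -3.9419e+5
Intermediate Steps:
V(u, t) = u² + t/1045 (V(u, t) = u² + t*(1/1045) = u² + t/1045)
V(1657, -1536) - 3139834 = (1657² + (1/1045)*(-1536)) - 3139834 = (2745649 - 1536/1045) - 3139834 = 2869201669/1045 - 3139834 = -411924861/1045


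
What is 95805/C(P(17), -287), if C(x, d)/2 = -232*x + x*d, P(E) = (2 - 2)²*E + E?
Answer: -31935/5882 ≈ -5.4293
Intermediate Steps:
P(E) = E (P(E) = 0²*E + E = 0*E + E = 0 + E = E)
C(x, d) = -464*x + 2*d*x (C(x, d) = 2*(-232*x + x*d) = 2*(-232*x + d*x) = -464*x + 2*d*x)
95805/C(P(17), -287) = 95805/((2*17*(-232 - 287))) = 95805/((2*17*(-519))) = 95805/(-17646) = 95805*(-1/17646) = -31935/5882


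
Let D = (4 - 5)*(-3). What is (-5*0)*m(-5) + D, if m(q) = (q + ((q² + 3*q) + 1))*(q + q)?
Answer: 3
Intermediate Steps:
m(q) = 2*q*(1 + q² + 4*q) (m(q) = (q + (1 + q² + 3*q))*(2*q) = (1 + q² + 4*q)*(2*q) = 2*q*(1 + q² + 4*q))
D = 3 (D = -1*(-3) = 3)
(-5*0)*m(-5) + D = (-5*0)*(2*(-5)*(1 + (-5)² + 4*(-5))) + 3 = 0*(2*(-5)*(1 + 25 - 20)) + 3 = 0*(2*(-5)*6) + 3 = 0*(-60) + 3 = 0 + 3 = 3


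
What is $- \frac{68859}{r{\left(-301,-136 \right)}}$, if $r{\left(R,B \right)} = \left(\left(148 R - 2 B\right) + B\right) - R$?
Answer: $\frac{68859}{44111} \approx 1.561$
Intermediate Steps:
$r{\left(R,B \right)} = - B + 147 R$ ($r{\left(R,B \right)} = \left(\left(- 2 B + 148 R\right) + B\right) - R = \left(- B + 148 R\right) - R = - B + 147 R$)
$- \frac{68859}{r{\left(-301,-136 \right)}} = - \frac{68859}{\left(-1\right) \left(-136\right) + 147 \left(-301\right)} = - \frac{68859}{136 - 44247} = - \frac{68859}{-44111} = \left(-68859\right) \left(- \frac{1}{44111}\right) = \frac{68859}{44111}$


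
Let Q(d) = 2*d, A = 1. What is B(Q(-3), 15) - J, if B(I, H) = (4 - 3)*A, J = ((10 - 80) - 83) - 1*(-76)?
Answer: 78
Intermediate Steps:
J = -77 (J = (-70 - 83) + 76 = -153 + 76 = -77)
B(I, H) = 1 (B(I, H) = (4 - 3)*1 = 1*1 = 1)
B(Q(-3), 15) - J = 1 - 1*(-77) = 1 + 77 = 78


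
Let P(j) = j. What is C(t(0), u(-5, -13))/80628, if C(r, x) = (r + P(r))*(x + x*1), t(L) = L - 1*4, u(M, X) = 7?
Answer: -28/20157 ≈ -0.0013891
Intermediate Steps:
t(L) = -4 + L (t(L) = L - 4 = -4 + L)
C(r, x) = 4*r*x (C(r, x) = (r + r)*(x + x*1) = (2*r)*(x + x) = (2*r)*(2*x) = 4*r*x)
C(t(0), u(-5, -13))/80628 = (4*(-4 + 0)*7)/80628 = (4*(-4)*7)*(1/80628) = -112*1/80628 = -28/20157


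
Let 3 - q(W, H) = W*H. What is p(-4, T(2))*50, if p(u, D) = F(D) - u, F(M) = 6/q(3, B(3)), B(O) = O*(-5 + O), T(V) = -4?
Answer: 1500/7 ≈ 214.29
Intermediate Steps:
q(W, H) = 3 - H*W (q(W, H) = 3 - W*H = 3 - H*W)
F(M) = 2/7 (F(M) = 6/(3 - 1*3*(-5 + 3)*3) = 6/(3 - 1*3*(-2)*3) = 6/(3 - 1*(-6)*3) = 6/(3 + 18) = 6/21 = 6*(1/21) = 2/7)
p(u, D) = 2/7 - u
p(-4, T(2))*50 = (2/7 - 1*(-4))*50 = (2/7 + 4)*50 = (30/7)*50 = 1500/7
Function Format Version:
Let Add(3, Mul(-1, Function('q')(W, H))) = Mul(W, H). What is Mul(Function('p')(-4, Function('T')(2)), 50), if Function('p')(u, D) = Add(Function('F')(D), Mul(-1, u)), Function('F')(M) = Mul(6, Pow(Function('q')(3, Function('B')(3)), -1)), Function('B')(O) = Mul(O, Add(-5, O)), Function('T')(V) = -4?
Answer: Rational(1500, 7) ≈ 214.29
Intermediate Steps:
Function('q')(W, H) = Add(3, Mul(-1, H, W)) (Function('q')(W, H) = Add(3, Mul(-1, Mul(W, H))) = Add(3, Mul(-1, Mul(H, W))) = Add(3, Mul(-1, H, W)))
Function('F')(M) = Rational(2, 7) (Function('F')(M) = Mul(6, Pow(Add(3, Mul(-1, Mul(3, Add(-5, 3)), 3)), -1)) = Mul(6, Pow(Add(3, Mul(-1, Mul(3, -2), 3)), -1)) = Mul(6, Pow(Add(3, Mul(-1, -6, 3)), -1)) = Mul(6, Pow(Add(3, 18), -1)) = Mul(6, Pow(21, -1)) = Mul(6, Rational(1, 21)) = Rational(2, 7))
Function('p')(u, D) = Add(Rational(2, 7), Mul(-1, u))
Mul(Function('p')(-4, Function('T')(2)), 50) = Mul(Add(Rational(2, 7), Mul(-1, -4)), 50) = Mul(Add(Rational(2, 7), 4), 50) = Mul(Rational(30, 7), 50) = Rational(1500, 7)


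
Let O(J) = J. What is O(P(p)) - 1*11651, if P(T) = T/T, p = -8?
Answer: -11650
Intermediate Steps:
P(T) = 1
O(P(p)) - 1*11651 = 1 - 1*11651 = 1 - 11651 = -11650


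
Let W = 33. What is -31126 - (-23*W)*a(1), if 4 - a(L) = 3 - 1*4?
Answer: -27331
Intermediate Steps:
a(L) = 5 (a(L) = 4 - (3 - 1*4) = 4 - (3 - 4) = 4 - 1*(-1) = 4 + 1 = 5)
-31126 - (-23*W)*a(1) = -31126 - (-23*33)*5 = -31126 - (-759)*5 = -31126 - 1*(-3795) = -31126 + 3795 = -27331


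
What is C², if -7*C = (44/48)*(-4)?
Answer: 121/441 ≈ 0.27438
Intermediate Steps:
C = 11/21 (C = -44/48*(-4)/7 = -44*(1/48)*(-4)/7 = -11*(-4)/84 = -⅐*(-11/3) = 11/21 ≈ 0.52381)
C² = (11/21)² = 121/441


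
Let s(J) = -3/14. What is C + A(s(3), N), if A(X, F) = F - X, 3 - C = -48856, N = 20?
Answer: 684309/14 ≈ 48879.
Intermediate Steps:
C = 48859 (C = 3 - 1*(-48856) = 3 + 48856 = 48859)
s(J) = -3/14 (s(J) = -3*1/14 = -3/14)
C + A(s(3), N) = 48859 + (20 - 1*(-3/14)) = 48859 + (20 + 3/14) = 48859 + 283/14 = 684309/14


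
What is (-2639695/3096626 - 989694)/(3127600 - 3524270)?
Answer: 3064714812139/1228338635420 ≈ 2.4950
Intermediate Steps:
(-2639695/3096626 - 989694)/(3127600 - 3524270) = (-2639695*1/3096626 - 989694)/(-396670) = (-2639695/3096626 - 989694)*(-1/396670) = -3064714812139/3096626*(-1/396670) = 3064714812139/1228338635420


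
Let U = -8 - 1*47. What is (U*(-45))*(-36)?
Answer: -89100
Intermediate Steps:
U = -55 (U = -8 - 47 = -55)
(U*(-45))*(-36) = -55*(-45)*(-36) = 2475*(-36) = -89100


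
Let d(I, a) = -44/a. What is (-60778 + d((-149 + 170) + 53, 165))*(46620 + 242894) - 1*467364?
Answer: -263949396896/15 ≈ -1.7597e+10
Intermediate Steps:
(-60778 + d((-149 + 170) + 53, 165))*(46620 + 242894) - 1*467364 = (-60778 - 44/165)*(46620 + 242894) - 1*467364 = (-60778 - 44*1/165)*289514 - 467364 = (-60778 - 4/15)*289514 - 467364 = -911674/15*289514 - 467364 = -263942386436/15 - 467364 = -263949396896/15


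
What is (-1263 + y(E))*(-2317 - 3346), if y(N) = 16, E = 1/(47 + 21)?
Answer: 7061761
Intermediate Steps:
E = 1/68 ≈ 0.014706
(-1263 + y(E))*(-2317 - 3346) = (-1263 + 16)*(-2317 - 3346) = -1247*(-5663) = 7061761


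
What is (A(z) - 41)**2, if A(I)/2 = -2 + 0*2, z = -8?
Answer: 2025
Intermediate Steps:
A(I) = -4 (A(I) = 2*(-2 + 0*2) = 2*(-2 + 0) = 2*(-2) = -4)
(A(z) - 41)**2 = (-4 - 41)**2 = (-45)**2 = 2025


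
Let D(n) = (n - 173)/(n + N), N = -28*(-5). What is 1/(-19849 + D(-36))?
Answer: -104/2064505 ≈ -5.0375e-5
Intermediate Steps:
N = 140
D(n) = (-173 + n)/(140 + n) (D(n) = (n - 173)/(n + 140) = (-173 + n)/(140 + n))
1/(-19849 + D(-36)) = 1/(-19849 + (-173 - 36)/(140 - 36)) = 1/(-19849 - 209/104) = 1/(-2064505/104) = -104/2064505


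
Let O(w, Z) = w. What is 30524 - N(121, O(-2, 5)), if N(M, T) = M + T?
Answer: 30405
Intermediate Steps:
30524 - N(121, O(-2, 5)) = 30524 - (121 - 2) = 30524 - 1*119 = 30524 - 119 = 30405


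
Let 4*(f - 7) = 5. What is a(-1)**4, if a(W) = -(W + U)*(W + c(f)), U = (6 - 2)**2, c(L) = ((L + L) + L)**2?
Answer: 464096567338625390625/65536 ≈ 7.0816e+15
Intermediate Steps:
f = 33/4 (f = 7 + (1/4)*5 = 7 + 5/4 = 33/4 ≈ 8.2500)
c(L) = 9*L**2 (c(L) = (2*L + L)**2 = (3*L)**2 = 9*L**2)
U = 16 (U = 4**2 = 16)
a(W) = -(16 + W)*(9801/16 + W) (a(W) = -(W + 16)*(W + 9*(33/4)**2) = -(16 + W)*(W + 9*(1089/16)) = -(16 + W)*(W + 9801/16) = -(16 + W)*(9801/16 + W))
a(-1)**4 = (-9801 - 1*(-1)**2 - 10057/16*(-1))**4 = (-9801 - 1*1 + 10057/16)**4 = (-9801 - 1 + 10057/16)**4 = (-146775/16)**4 = 464096567338625390625/65536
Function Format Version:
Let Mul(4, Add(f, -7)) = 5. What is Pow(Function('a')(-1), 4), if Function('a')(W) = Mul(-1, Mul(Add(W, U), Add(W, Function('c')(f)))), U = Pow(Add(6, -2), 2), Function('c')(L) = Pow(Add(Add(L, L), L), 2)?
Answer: Rational(464096567338625390625, 65536) ≈ 7.0816e+15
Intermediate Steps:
f = Rational(33, 4) (f = Add(7, Mul(Rational(1, 4), 5)) = Add(7, Rational(5, 4)) = Rational(33, 4) ≈ 8.2500)
Function('c')(L) = Mul(9, Pow(L, 2)) (Function('c')(L) = Pow(Add(Mul(2, L), L), 2) = Pow(Mul(3, L), 2) = Mul(9, Pow(L, 2)))
U = 16 (U = Pow(4, 2) = 16)
Function('a')(W) = Mul(-1, Add(16, W), Add(Rational(9801, 16), W)) (Function('a')(W) = Mul(-1, Mul(Add(W, 16), Add(W, Mul(9, Pow(Rational(33, 4), 2))))) = Mul(-1, Mul(Add(16, W), Add(W, Mul(9, Rational(1089, 16))))) = Mul(-1, Mul(Add(16, W), Add(W, Rational(9801, 16)))) = Mul(-1, Mul(Add(16, W), Add(Rational(9801, 16), W))) = Mul(-1, Add(16, W), Add(Rational(9801, 16), W)))
Pow(Function('a')(-1), 4) = Pow(Add(-9801, Mul(-1, Pow(-1, 2)), Mul(Rational(-10057, 16), -1)), 4) = Pow(Add(-9801, Mul(-1, 1), Rational(10057, 16)), 4) = Pow(Add(-9801, -1, Rational(10057, 16)), 4) = Pow(Rational(-146775, 16), 4) = Rational(464096567338625390625, 65536)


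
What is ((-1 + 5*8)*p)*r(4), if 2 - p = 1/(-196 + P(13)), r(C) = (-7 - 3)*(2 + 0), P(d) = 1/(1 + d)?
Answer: -330000/211 ≈ -1564.0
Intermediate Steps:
r(C) = -20 (r(C) = -10*2 = -20)
p = 5500/2743 (p = 2 - 1/(-196 + 1/(1 + 13)) = 2 - 1/(-196 + 1/14) = 2 - 1/(-2743/14) = 2 - 1*(-14/2743) = 2 + 14/2743 = 5500/2743 ≈ 2.0051)
((-1 + 5*8)*p)*r(4) = ((-1 + 5*8)*(5500/2743))*(-20) = ((-1 + 40)*(5500/2743))*(-20) = (39*(5500/2743))*(-20) = (16500/211)*(-20) = -330000/211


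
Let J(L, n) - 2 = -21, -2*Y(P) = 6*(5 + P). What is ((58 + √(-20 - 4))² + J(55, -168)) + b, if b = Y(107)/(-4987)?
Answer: 16562163/4987 + 232*I*√6 ≈ 3321.1 + 568.28*I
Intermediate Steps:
Y(P) = -15 - 3*P (Y(P) = -3*(5 + P) = -(30 + 6*P)/2 = -15 - 3*P)
J(L, n) = -19 (J(L, n) = 2 - 21 = -19)
b = 336/4987 (b = (-15 - 3*107)/(-4987) = (-15 - 321)*(-1/4987) = -336*(-1/4987) = 336/4987 ≈ 0.067375)
((58 + √(-20 - 4))² + J(55, -168)) + b = ((58 + √(-20 - 4))² - 19) + 336/4987 = ((58 + √(-24))² - 19) + 336/4987 = ((58 + 2*I*√6)² - 19) + 336/4987 = (-19 + (58 + 2*I*√6)²) + 336/4987 = -94417/4987 + (58 + 2*I*√6)²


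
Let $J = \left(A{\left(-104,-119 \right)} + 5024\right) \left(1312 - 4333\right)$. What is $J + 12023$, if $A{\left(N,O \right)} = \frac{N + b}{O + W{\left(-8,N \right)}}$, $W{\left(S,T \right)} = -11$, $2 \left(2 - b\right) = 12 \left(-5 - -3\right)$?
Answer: $- \frac{197178442}{13} \approx -1.5168 \cdot 10^{7}$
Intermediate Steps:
$b = 14$ ($b = 2 - \frac{12 \left(-5 - -3\right)}{2} = 2 - \frac{12 \left(-5 + 3\right)}{2} = 2 - \frac{12 \left(-2\right)}{2} = 2 - -12 = 2 + 12 = 14$)
$A{\left(N,O \right)} = \frac{14 + N}{-11 + O}$ ($A{\left(N,O \right)} = \frac{N + 14}{O - 11} = \frac{14 + N}{-11 + O}$)
$J = - \frac{197334741}{13}$ ($J = \left(\frac{14 - 104}{-11 - 119} + 5024\right) \left(1312 - 4333\right) = \left(\frac{1}{-130} \left(-90\right) + 5024\right) \left(-3021\right) = \left(\left(- \frac{1}{130}\right) \left(-90\right) + 5024\right) \left(-3021\right) = \left(\frac{9}{13} + 5024\right) \left(-3021\right) = \frac{65321}{13} \left(-3021\right) = - \frac{197334741}{13} \approx -1.518 \cdot 10^{7}$)
$J + 12023 = - \frac{197334741}{13} + 12023 = - \frac{197178442}{13}$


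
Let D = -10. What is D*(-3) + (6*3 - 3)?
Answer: 45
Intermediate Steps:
D*(-3) + (6*3 - 3) = -10*(-3) + (6*3 - 3) = 30 + (18 - 3) = 30 + 15 = 45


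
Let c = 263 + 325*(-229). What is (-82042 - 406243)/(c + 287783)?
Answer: -488285/213621 ≈ -2.2858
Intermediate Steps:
c = -74162 (c = 263 - 74425 = -74162)
(-82042 - 406243)/(c + 287783) = (-82042 - 406243)/(-74162 + 287783) = -488285/213621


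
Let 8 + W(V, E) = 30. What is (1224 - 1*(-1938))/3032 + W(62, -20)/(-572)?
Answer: 19795/19708 ≈ 1.0044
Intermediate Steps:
W(V, E) = 22 (W(V, E) = -8 + 30 = 22)
(1224 - 1*(-1938))/3032 + W(62, -20)/(-572) = (1224 - 1*(-1938))/3032 + 22/(-572) = (1224 + 1938)*(1/3032) + 22*(-1/572) = 3162*(1/3032) - 1/26 = 1581/1516 - 1/26 = 19795/19708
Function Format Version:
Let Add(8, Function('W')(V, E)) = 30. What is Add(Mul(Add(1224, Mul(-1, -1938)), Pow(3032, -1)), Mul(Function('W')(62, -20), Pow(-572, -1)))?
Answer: Rational(19795, 19708) ≈ 1.0044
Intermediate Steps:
Function('W')(V, E) = 22 (Function('W')(V, E) = Add(-8, 30) = 22)
Add(Mul(Add(1224, Mul(-1, -1938)), Pow(3032, -1)), Mul(Function('W')(62, -20), Pow(-572, -1))) = Add(Mul(Add(1224, Mul(-1, -1938)), Pow(3032, -1)), Mul(22, Pow(-572, -1))) = Add(Mul(Add(1224, 1938), Rational(1, 3032)), Mul(22, Rational(-1, 572))) = Add(Mul(3162, Rational(1, 3032)), Rational(-1, 26)) = Add(Rational(1581, 1516), Rational(-1, 26)) = Rational(19795, 19708)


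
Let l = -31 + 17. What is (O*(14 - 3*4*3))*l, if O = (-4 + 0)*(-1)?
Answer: 1232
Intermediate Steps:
l = -14
O = 4 (O = -4*(-1) = 4)
(O*(14 - 3*4*3))*l = (4*(14 - 3*4*3))*(-14) = (4*(14 - 12*3))*(-14) = (4*(14 - 1*36))*(-14) = (4*(14 - 36))*(-14) = (4*(-22))*(-14) = -88*(-14) = 1232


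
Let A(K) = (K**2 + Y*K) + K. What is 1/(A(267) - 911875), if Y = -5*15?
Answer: -1/860344 ≈ -1.1623e-6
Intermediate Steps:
Y = -75
A(K) = K**2 - 74*K (A(K) = (K**2 - 75*K) + K = K**2 - 74*K)
1/(A(267) - 911875) = 1/(267*(-74 + 267) - 911875) = 1/(267*193 - 911875) = 1/(51531 - 911875) = 1/(-860344) = -1/860344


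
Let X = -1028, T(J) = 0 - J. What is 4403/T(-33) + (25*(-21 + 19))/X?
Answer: 2263967/16962 ≈ 133.47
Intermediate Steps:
T(J) = -J
4403/T(-33) + (25*(-21 + 19))/X = 4403/((-1*(-33))) + (25*(-21 + 19))/(-1028) = 4403/33 + (25*(-2))*(-1/1028) = 4403*(1/33) - 50*(-1/1028) = 4403/33 + 25/514 = 2263967/16962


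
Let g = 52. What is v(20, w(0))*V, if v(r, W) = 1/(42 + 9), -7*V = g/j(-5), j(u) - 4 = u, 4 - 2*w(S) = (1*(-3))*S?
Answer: 52/357 ≈ 0.14566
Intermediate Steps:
w(S) = 2 + 3*S/2 (w(S) = 2 - 1*(-3)*S/2 = 2 - (-3)*S/2 = 2 + 3*S/2)
j(u) = 4 + u
V = 52/7 (V = -52/(7*(4 - 5)) = -52/(7*(-1)) = -52*(-1)/7 = -⅐*(-52) = 52/7 ≈ 7.4286)
v(r, W) = 1/51
v(20, w(0))*V = (1/51)*(52/7) = 52/357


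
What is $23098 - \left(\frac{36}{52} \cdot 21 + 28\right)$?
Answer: $\frac{299721}{13} \approx 23055.0$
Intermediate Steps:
$23098 - \left(\frac{36}{52} \cdot 21 + 28\right) = 23098 - \left(36 \cdot \frac{1}{52} \cdot 21 + 28\right) = 23098 - \left(\frac{9}{13} \cdot 21 + 28\right) = 23098 - \left(\frac{189}{13} + 28\right) = 23098 - \frac{553}{13} = \frac{299721}{13}$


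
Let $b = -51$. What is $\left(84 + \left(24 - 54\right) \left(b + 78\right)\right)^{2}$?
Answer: $527076$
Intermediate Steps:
$\left(84 + \left(24 - 54\right) \left(b + 78\right)\right)^{2} = \left(84 + \left(24 - 54\right) \left(-51 + 78\right)\right)^{2} = \left(84 - 810\right)^{2} = \left(-726\right)^{2} = 527076$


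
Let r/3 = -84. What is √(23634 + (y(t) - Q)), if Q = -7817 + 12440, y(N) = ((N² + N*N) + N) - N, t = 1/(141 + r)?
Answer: √234234533/111 ≈ 137.88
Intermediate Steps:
r = -252 (r = 3*(-84) = -252)
t = -1/111 (t = 1/(141 - 252) = 1/(-111) = -1/111 ≈ -0.0090090)
y(N) = 2*N² (y(N) = ((N² + N²) + N) - N = (2*N² + N) - N = (N + 2*N²) - N = 2*N²)
Q = 4623
√(23634 + (y(t) - Q)) = √(23634 + (2*(-1/111)² - 1*4623)) = √(23634 + (2*(1/12321) - 4623)) = √(23634 + (2/12321 - 4623)) = √(23634 - 56959981/12321) = √(234234533/12321) = √234234533/111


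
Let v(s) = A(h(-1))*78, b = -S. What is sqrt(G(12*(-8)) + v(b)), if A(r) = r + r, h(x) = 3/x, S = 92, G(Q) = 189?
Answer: 3*I*sqrt(31) ≈ 16.703*I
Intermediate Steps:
b = -92 (b = -1*92 = -92)
A(r) = 2*r
v(s) = -468 (v(s) = (2*(3/(-1)))*78 = (2*(3*(-1)))*78 = (2*(-3))*78 = -6*78 = -468)
sqrt(G(12*(-8)) + v(b)) = sqrt(189 - 468) = sqrt(-279) = 3*I*sqrt(31)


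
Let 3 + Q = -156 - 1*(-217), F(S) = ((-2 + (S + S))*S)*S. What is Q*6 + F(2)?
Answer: 356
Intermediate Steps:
F(S) = S**2*(-2 + 2*S) (F(S) = ((-2 + 2*S)*S)*S = (S*(-2 + 2*S))*S = S**2*(-2 + 2*S))
Q = 58 (Q = -3 + (-156 - 1*(-217)) = -3 + (-156 + 217) = -3 + 61 = 58)
Q*6 + F(2) = 58*6 + 2*2**2*(-1 + 2) = 348 + 2*4*1 = 348 + 8 = 356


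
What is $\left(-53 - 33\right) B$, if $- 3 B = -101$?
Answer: $- \frac{8686}{3} \approx -2895.3$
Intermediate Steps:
$B = \frac{101}{3}$ ($B = \left(- \frac{1}{3}\right) \left(-101\right) = \frac{101}{3} \approx 33.667$)
$\left(-53 - 33\right) B = \left(-53 - 33\right) \frac{101}{3} = \left(-86\right) \frac{101}{3} = - \frac{8686}{3}$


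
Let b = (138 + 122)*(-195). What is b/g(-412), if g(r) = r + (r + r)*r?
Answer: -12675/84769 ≈ -0.14952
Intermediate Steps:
b = -50700 (b = 260*(-195) = -50700)
g(r) = r + 2*r**2 (g(r) = r + (2*r)*r = r + 2*r**2)
b/g(-412) = -50700*(-1/(412*(1 + 2*(-412)))) = -50700*(-1/(412*(1 - 824))) = -50700/((-412*(-823))) = -50700/339076 = -50700*1/339076 = -12675/84769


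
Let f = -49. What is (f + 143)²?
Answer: 8836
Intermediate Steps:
(f + 143)² = (-49 + 143)² = 94² = 8836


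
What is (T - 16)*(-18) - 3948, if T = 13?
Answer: -3894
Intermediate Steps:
(T - 16)*(-18) - 3948 = (13 - 16)*(-18) - 3948 = -3*(-18) - 3948 = 54 - 3948 = -3894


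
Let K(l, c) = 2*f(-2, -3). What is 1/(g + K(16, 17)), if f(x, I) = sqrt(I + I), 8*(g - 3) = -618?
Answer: -396/29531 - 32*I*sqrt(6)/88593 ≈ -0.01341 - 0.00088476*I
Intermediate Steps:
g = -297/4 (g = 3 + (1/8)*(-618) = 3 - 309/4 = -297/4 ≈ -74.250)
f(x, I) = sqrt(2)*sqrt(I) (f(x, I) = sqrt(2*I) = sqrt(2)*sqrt(I))
K(l, c) = 2*I*sqrt(6) (K(l, c) = 2*(sqrt(2)*sqrt(-3)) = 2*(sqrt(2)*(I*sqrt(3))) = 2*(I*sqrt(6)) = 2*I*sqrt(6))
1/(g + K(16, 17)) = 1/(-297/4 + 2*I*sqrt(6))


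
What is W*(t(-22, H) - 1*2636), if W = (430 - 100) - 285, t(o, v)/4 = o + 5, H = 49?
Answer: -121680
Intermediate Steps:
t(o, v) = 20 + 4*o (t(o, v) = 4*(o + 5) = 4*(5 + o) = 20 + 4*o)
W = 45 (W = 330 - 285 = 45)
W*(t(-22, H) - 1*2636) = 45*((20 + 4*(-22)) - 1*2636) = 45*((20 - 88) - 2636) = 45*(-68 - 2636) = 45*(-2704) = -121680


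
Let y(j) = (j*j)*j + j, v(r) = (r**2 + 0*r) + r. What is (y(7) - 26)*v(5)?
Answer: 9720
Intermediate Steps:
v(r) = r + r**2 (v(r) = (r**2 + 0) + r = r**2 + r = r + r**2)
y(j) = j + j**3 (y(j) = j**2*j + j = j**3 + j = j + j**3)
(y(7) - 26)*v(5) = ((7 + 7**3) - 26)*(5*(1 + 5)) = ((7 + 343) - 26)*(5*6) = (350 - 26)*30 = 324*30 = 9720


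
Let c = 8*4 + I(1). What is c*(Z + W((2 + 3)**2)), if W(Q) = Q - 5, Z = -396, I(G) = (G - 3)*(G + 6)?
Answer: -6768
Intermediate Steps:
I(G) = (-3 + G)*(6 + G)
W(Q) = -5 + Q
c = 18 (c = 8*4 + (-18 + 1**2 + 3*1) = 32 + (-18 + 1 + 3) = 32 - 14 = 18)
c*(Z + W((2 + 3)**2)) = 18*(-396 + (-5 + (2 + 3)**2)) = 18*(-396 + (-5 + 5**2)) = 18*(-396 + (-5 + 25)) = 18*(-396 + 20) = 18*(-376) = -6768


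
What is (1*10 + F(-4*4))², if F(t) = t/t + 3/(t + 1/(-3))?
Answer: 280900/2401 ≈ 116.99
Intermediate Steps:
F(t) = 1 + 3/(-⅓ + t) (F(t) = 1 + 3/(t - ⅓) = 1 + 3/(-⅓ + t))
(1*10 + F(-4*4))² = (1*10 + (8 + 3*(-4*4))/(-1 + 3*(-4*4)))² = (10 + (8 + 3*(-16))/(-1 + 3*(-16)))² = (10 + (8 - 48)/(-1 - 48))² = (10 - 40/(-49))² = (10 - 1/49*(-40))² = (10 + 40/49)² = (530/49)² = 280900/2401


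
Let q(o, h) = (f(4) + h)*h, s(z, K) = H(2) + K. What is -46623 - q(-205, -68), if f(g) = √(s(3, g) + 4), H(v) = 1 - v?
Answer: -51247 + 68*√7 ≈ -51067.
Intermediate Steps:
s(z, K) = -1 + K (s(z, K) = (1 - 1*2) + K = (1 - 2) + K = -1 + K)
f(g) = √(3 + g) (f(g) = √((-1 + g) + 4) = √(3 + g))
q(o, h) = h*(h + √7) (q(o, h) = (√(3 + 4) + h)*h = (√7 + h)*h = (h + √7)*h = h*(h + √7))
-46623 - q(-205, -68) = -46623 - (-68)*(-68 + √7) = -46623 - (4624 - 68*√7) = -46623 + (-4624 + 68*√7) = -51247 + 68*√7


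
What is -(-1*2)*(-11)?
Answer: -22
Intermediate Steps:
-(-1*2)*(-11) = -(-2)*(-11) = -1*22 = -22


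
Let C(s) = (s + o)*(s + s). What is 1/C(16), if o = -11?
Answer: 1/160 ≈ 0.0062500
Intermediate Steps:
C(s) = 2*s*(-11 + s) (C(s) = (s - 11)*(s + s) = (-11 + s)*(2*s) = 2*s*(-11 + s))
1/C(16) = 1/(2*16*(-11 + 16)) = 1/(2*16*5) = 1/160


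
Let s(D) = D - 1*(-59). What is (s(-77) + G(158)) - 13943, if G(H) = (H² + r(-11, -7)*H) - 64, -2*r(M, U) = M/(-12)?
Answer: 130399/12 ≈ 10867.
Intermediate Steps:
r(M, U) = M/24 (r(M, U) = -M/(2*(-12)) = -M*(-1)/(2*12) = -(-1)*M/24 = M/24)
s(D) = 59 + D (s(D) = D + 59 = 59 + D)
G(H) = -64 + H² - 11*H/24 (G(H) = (H² + ((1/24)*(-11))*H) - 64 = (H² - 11*H/24) - 64 = -64 + H² - 11*H/24)
(s(-77) + G(158)) - 13943 = ((59 - 77) + (-64 + 158² - 11/24*158)) - 13943 = (-18 + (-64 + 24964 - 869/12)) - 13943 = (-18 + 297931/12) - 13943 = 297715/12 - 13943 = 130399/12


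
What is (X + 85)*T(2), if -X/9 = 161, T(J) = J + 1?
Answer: -4092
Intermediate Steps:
T(J) = 1 + J
X = -1449 (X = -9*161 = -1449)
(X + 85)*T(2) = (-1449 + 85)*(1 + 2) = -1364*3 = -4092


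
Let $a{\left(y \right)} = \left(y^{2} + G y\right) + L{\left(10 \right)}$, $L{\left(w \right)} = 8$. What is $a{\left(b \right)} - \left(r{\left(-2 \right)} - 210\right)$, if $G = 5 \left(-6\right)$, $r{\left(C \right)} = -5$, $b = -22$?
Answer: $1367$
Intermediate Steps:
$G = -30$
$a{\left(y \right)} = 8 + y^{2} - 30 y$ ($a{\left(y \right)} = \left(y^{2} - 30 y\right) + 8 = 8 + y^{2} - 30 y$)
$a{\left(b \right)} - \left(r{\left(-2 \right)} - 210\right) = \left(8 + \left(-22\right)^{2} - -660\right) - \left(-5 - 210\right) = \left(8 + 484 + 660\right) - \left(-5 - 210\right) = 1152 - -215 = 1152 + 215 = 1367$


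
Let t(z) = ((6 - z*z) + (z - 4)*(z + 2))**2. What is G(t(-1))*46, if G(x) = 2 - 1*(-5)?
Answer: 322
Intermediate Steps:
t(z) = (6 - z**2 + (-4 + z)*(2 + z))**2 (t(z) = ((6 - z**2) + (-4 + z)*(2 + z))**2 = (6 - z**2 + (-4 + z)*(2 + z))**2)
G(x) = 7 (G(x) = 2 + 5 = 7)
G(t(-1))*46 = 7*46 = 322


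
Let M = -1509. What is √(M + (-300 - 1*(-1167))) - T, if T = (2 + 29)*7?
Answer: -217 + I*√642 ≈ -217.0 + 25.338*I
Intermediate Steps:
T = 217 (T = 31*7 = 217)
√(M + (-300 - 1*(-1167))) - T = √(-1509 + (-300 - 1*(-1167))) - 1*217 = √(-1509 + (-300 + 1167)) - 217 = √(-1509 + 867) - 217 = √(-642) - 217 = I*√642 - 217 = -217 + I*√642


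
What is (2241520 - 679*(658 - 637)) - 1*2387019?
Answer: -159758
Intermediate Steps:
(2241520 - 679*(658 - 637)) - 1*2387019 = (2241520 - 679*21) - 2387019 = (2241520 - 1*14259) - 2387019 = (2241520 - 14259) - 2387019 = 2227261 - 2387019 = -159758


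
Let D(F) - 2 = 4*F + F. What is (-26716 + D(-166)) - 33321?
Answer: -60865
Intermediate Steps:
D(F) = 2 + 5*F (D(F) = 2 + (4*F + F) = 2 + 5*F)
(-26716 + D(-166)) - 33321 = (-26716 + (2 + 5*(-166))) - 33321 = (-26716 + (2 - 830)) - 33321 = (-26716 - 828) - 33321 = -27544 - 33321 = -60865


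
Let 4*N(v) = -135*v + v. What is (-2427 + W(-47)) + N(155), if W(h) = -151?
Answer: -15541/2 ≈ -7770.5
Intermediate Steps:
N(v) = -67*v/2 (N(v) = (-135*v + v)/4 = (-134*v)/4 = -67*v/2)
(-2427 + W(-47)) + N(155) = (-2427 - 151) - 67/2*155 = -2578 - 10385/2 = -15541/2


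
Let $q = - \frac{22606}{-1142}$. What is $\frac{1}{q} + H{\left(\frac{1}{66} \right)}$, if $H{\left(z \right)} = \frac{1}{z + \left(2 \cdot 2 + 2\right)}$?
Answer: $\frac{972685}{4487291} \approx 0.21676$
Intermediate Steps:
$q = \frac{11303}{571}$ ($q = \left(-22606\right) \left(- \frac{1}{1142}\right) = \frac{11303}{571} \approx 19.795$)
$H{\left(z \right)} = \frac{1}{6 + z}$ ($H{\left(z \right)} = \frac{1}{z + \left(4 + 2\right)} = \frac{1}{z + 6} = \frac{1}{6 + z}$)
$\frac{1}{q} + H{\left(\frac{1}{66} \right)} = \frac{1}{\frac{11303}{571}} + \frac{1}{6 + \frac{1}{66}} = \frac{571}{11303} + \frac{1}{6 + \frac{1}{66}} = \frac{571}{11303} + \frac{1}{\frac{397}{66}} = \frac{571}{11303} + \frac{66}{397} = \frac{972685}{4487291}$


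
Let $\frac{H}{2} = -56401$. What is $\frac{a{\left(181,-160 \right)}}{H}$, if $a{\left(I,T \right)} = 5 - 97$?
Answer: $\frac{46}{56401} \approx 0.00081559$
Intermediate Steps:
$a{\left(I,T \right)} = -92$ ($a{\left(I,T \right)} = 5 - 97 = -92$)
$H = -112802$ ($H = 2 \left(-56401\right) = -112802$)
$\frac{a{\left(181,-160 \right)}}{H} = - \frac{92}{-112802} = \left(-92\right) \left(- \frac{1}{112802}\right) = \frac{46}{56401}$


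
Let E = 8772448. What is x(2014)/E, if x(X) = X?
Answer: 1007/4386224 ≈ 0.00022958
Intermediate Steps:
x(2014)/E = 2014/8772448 = 2014*(1/8772448) = 1007/4386224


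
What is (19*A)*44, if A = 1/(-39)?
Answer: -836/39 ≈ -21.436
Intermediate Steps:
A = -1/39 ≈ -0.025641
(19*A)*44 = (19*(-1/39))*44 = -19/39*44 = -836/39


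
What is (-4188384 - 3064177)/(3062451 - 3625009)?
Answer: 7252561/562558 ≈ 12.892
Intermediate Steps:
(-4188384 - 3064177)/(3062451 - 3625009) = -7252561/(-562558) = -7252561*(-1/562558) = 7252561/562558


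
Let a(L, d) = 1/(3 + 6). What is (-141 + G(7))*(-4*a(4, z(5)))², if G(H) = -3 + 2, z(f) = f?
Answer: -2272/81 ≈ -28.049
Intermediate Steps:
a(L, d) = ⅑ (a(L, d) = 1/9 = ⅑)
G(H) = -1
(-141 + G(7))*(-4*a(4, z(5)))² = (-141 - 1)*(-4*⅑)² = -142*(-4/9)² = -142*16/81 = -2272/81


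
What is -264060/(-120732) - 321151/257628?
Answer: 2438003929/2591995308 ≈ 0.94059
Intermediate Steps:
-264060/(-120732) - 321151/257628 = -264060*(-1/120732) - 321151*1/257628 = 22005/10061 - 321151/257628 = 2438003929/2591995308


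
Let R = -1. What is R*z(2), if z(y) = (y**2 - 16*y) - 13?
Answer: 41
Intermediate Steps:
z(y) = -13 + y**2 - 16*y
R*z(2) = -(-13 + 2**2 - 16*2) = -(-13 + 4 - 32) = -1*(-41) = 41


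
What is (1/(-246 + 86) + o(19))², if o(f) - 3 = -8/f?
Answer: 61168041/9241600 ≈ 6.6188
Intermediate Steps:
o(f) = 3 - 8/f
(1/(-246 + 86) + o(19))² = (1/(-246 + 86) + (3 - 8/19))² = (1/(-160) + (3 - 8*1/19))² = (-1/160 + (3 - 8/19))² = (-1/160 + 49/19)² = (7821/3040)² = 61168041/9241600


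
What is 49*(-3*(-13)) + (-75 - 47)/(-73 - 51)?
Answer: 118543/62 ≈ 1912.0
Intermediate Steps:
49*(-3*(-13)) + (-75 - 47)/(-73 - 51) = 49*(-1*(-39)) - 122/(-124) = 49*39 - 122*(-1/124) = 1911 + 61/62 = 118543/62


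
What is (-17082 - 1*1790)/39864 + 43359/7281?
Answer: 22098002/4031247 ≈ 5.4817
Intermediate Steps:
(-17082 - 1*1790)/39864 + 43359/7281 = (-17082 - 1790)*(1/39864) + 43359*(1/7281) = -18872*1/39864 + 14453/2427 = -2359/4983 + 14453/2427 = 22098002/4031247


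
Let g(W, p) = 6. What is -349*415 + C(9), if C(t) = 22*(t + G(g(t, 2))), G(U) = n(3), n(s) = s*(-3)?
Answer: -144835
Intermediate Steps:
n(s) = -3*s
G(U) = -9 (G(U) = -3*3 = -9)
C(t) = -198 + 22*t (C(t) = 22*(t - 9) = 22*(-9 + t) = -198 + 22*t)
-349*415 + C(9) = -349*415 + (-198 + 22*9) = -144835 + (-198 + 198) = -144835 + 0 = -144835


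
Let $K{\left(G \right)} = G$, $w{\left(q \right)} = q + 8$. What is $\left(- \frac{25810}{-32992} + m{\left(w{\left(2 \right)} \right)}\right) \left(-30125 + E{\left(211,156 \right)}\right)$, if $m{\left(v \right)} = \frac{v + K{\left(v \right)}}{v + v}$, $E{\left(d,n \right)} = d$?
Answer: $- \frac{439750757}{8248} \approx -53316.0$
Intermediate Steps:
$w{\left(q \right)} = 8 + q$
$m{\left(v \right)} = 1$ ($m{\left(v \right)} = \frac{v + v}{v + v} = \frac{2 v}{2 v} = 2 v \frac{1}{2 v} = 1$)
$\left(- \frac{25810}{-32992} + m{\left(w{\left(2 \right)} \right)}\right) \left(-30125 + E{\left(211,156 \right)}\right) = \left(- \frac{25810}{-32992} + 1\right) \left(-30125 + 211\right) = \left(\left(-25810\right) \left(- \frac{1}{32992}\right) + 1\right) \left(-29914\right) = \left(\frac{12905}{16496} + 1\right) \left(-29914\right) = \frac{29401}{16496} \left(-29914\right) = - \frac{439750757}{8248}$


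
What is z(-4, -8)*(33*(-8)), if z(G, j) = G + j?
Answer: 3168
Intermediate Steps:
z(-4, -8)*(33*(-8)) = (-4 - 8)*(33*(-8)) = -12*(-264) = 3168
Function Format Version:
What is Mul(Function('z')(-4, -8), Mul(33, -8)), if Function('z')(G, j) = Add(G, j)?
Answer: 3168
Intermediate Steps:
Mul(Function('z')(-4, -8), Mul(33, -8)) = Mul(Add(-4, -8), Mul(33, -8)) = Mul(-12, -264) = 3168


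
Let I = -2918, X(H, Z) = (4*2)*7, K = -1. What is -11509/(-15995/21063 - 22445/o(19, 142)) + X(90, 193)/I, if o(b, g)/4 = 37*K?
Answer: -7479732183592/98043085675 ≈ -76.290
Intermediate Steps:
X(H, Z) = 56 (X(H, Z) = 8*7 = 56)
o(b, g) = -148 (o(b, g) = 4*(37*(-1)) = 4*(-37) = -148)
-11509/(-15995/21063 - 22445/o(19, 142)) + X(90, 193)/I = -11509/(-15995/21063 - 22445/(-148)) + 56/(-2918) = -11509/(-15995*1/21063 - 22445*(-1/148)) + 56*(-1/2918) = -11509/(-2285/3009 + 22445/148) - 28/1459 = -11509/67198825/445332 - 28/1459 = -11509*445332/67198825 - 28/1459 = -5125325988/67198825 - 28/1459 = -7479732183592/98043085675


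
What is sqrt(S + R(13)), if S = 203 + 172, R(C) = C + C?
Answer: sqrt(401) ≈ 20.025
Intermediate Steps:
R(C) = 2*C
S = 375
sqrt(S + R(13)) = sqrt(375 + 2*13) = sqrt(375 + 26) = sqrt(401)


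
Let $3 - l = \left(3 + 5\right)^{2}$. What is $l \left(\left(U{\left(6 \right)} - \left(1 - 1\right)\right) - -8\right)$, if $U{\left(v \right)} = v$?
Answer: $-854$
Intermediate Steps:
$l = -61$ ($l = 3 - \left(3 + 5\right)^{2} = 3 - 8^{2} = 3 - 64 = -61$)
$l \left(\left(U{\left(6 \right)} - \left(1 - 1\right)\right) - -8\right) = - 61 \left(\left(6 - \left(1 - 1\right)\right) - -8\right) = - 61 \left(\left(6 - 0\right) + 8\right) = - 61 \left(\left(6 + 0\right) + 8\right) = - 61 \left(6 + 8\right) = \left(-61\right) 14 = -854$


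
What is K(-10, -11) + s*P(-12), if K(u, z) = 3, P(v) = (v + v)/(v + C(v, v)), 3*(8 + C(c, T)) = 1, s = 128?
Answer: 9393/59 ≈ 159.20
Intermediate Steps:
C(c, T) = -23/3 (C(c, T) = -8 + (⅓)*1 = -8 + ⅓ = -23/3)
P(v) = 2*v/(-23/3 + v) (P(v) = (v + v)/(v - 23/3) = (2*v)/(-23/3 + v) = 2*v/(-23/3 + v))
K(-10, -11) + s*P(-12) = 3 + 128*(6*(-12)/(-23 + 3*(-12))) = 3 + 128*(6*(-12)/(-23 - 36)) = 3 + 128*(6*(-12)/(-59)) = 3 + 128*(6*(-12)*(-1/59)) = 3 + 128*(72/59) = 3 + 9216/59 = 9393/59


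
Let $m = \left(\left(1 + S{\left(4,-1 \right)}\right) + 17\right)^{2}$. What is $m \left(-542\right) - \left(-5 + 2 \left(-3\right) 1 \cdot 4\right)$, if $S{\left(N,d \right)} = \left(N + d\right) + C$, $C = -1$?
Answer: $-216771$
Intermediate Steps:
$S{\left(N,d \right)} = -1 + N + d$ ($S{\left(N,d \right)} = \left(N + d\right) - 1 = -1 + N + d$)
$m = 400$ ($m = \left(\left(1 - -2\right) + 17\right)^{2} = \left(\left(1 + 2\right) + 17\right)^{2} = \left(3 + 17\right)^{2} = 20^{2} = 400$)
$m \left(-542\right) - \left(-5 + 2 \left(-3\right) 1 \cdot 4\right) = 400 \left(-542\right) - \left(-5 + 2 \left(-3\right) 1 \cdot 4\right) = -216800 - \left(-5 + 2 \left(\left(-3\right) 4\right)\right) = -216800 + \left(5 - -24\right) = -216800 + \left(5 + 24\right) = -216800 + 29 = -216771$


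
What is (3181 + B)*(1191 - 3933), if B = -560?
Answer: -7186782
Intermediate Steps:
(3181 + B)*(1191 - 3933) = (3181 - 560)*(1191 - 3933) = 2621*(-2742) = -7186782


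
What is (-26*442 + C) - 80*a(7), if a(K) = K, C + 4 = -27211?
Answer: -39267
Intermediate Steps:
C = -27215 (C = -4 - 27211 = -27215)
(-26*442 + C) - 80*a(7) = (-26*442 - 27215) - 80*7 = (-11492 - 27215) - 560 = -38707 - 560 = -39267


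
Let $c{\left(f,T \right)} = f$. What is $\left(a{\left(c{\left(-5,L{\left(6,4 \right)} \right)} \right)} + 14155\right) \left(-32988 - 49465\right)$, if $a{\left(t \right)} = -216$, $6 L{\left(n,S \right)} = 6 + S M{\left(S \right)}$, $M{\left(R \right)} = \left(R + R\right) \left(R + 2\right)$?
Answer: $-1149312367$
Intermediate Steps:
$M{\left(R \right)} = 2 R \left(2 + R\right)$
$L{\left(n,S \right)} = 1 + \frac{S^{2} \left(2 + S\right)}{3}$ ($L{\left(n,S \right)} = \frac{6 + S 2 S \left(2 + S\right)}{6} = \frac{6 + 2 S^{2} \left(2 + S\right)}{6} = 1 + \frac{S^{2} \left(2 + S\right)}{3}$)
$\left(a{\left(c{\left(-5,L{\left(6,4 \right)} \right)} \right)} + 14155\right) \left(-32988 - 49465\right) = \left(-216 + 14155\right) \left(-32988 - 49465\right) = 13939 \left(-82453\right) = -1149312367$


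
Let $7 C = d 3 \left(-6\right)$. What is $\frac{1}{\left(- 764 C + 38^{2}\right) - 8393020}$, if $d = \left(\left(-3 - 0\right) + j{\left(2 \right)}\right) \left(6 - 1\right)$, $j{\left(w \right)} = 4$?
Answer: $- \frac{7}{58672272} \approx -1.1931 \cdot 10^{-7}$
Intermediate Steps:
$d = 5$ ($d = \left(\left(-3 - 0\right) + 4\right) \left(6 - 1\right) = \left(\left(-3 + 0\right) + 4\right) 5 = \left(-3 + 4\right) 5 = 1 \cdot 5 = 5$)
$C = - \frac{90}{7}$ ($C = \frac{5 \cdot 3 \left(-6\right)}{7} = \frac{15 \left(-6\right)}{7} = \frac{1}{7} \left(-90\right) = - \frac{90}{7} \approx -12.857$)
$\frac{1}{\left(- 764 C + 38^{2}\right) - 8393020} = \frac{1}{\left(\left(-764\right) \left(- \frac{90}{7}\right) + 38^{2}\right) - 8393020} = \frac{1}{\left(\frac{68760}{7} + 1444\right) - 8393020} = \frac{1}{\frac{78868}{7} - 8393020} = \frac{1}{- \frac{58672272}{7}} = - \frac{7}{58672272}$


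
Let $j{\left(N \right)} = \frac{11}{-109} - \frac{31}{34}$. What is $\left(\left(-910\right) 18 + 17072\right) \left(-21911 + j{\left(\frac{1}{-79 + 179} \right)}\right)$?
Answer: $- \frac{28097247974}{1853} \approx -1.5163 \cdot 10^{7}$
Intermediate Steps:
$j{\left(N \right)} = - \frac{3753}{3706}$ ($j{\left(N \right)} = 11 \left(- \frac{1}{109}\right) - \frac{31}{34} = - \frac{11}{109} - \frac{31}{34} = - \frac{3753}{3706}$)
$\left(\left(-910\right) 18 + 17072\right) \left(-21911 + j{\left(\frac{1}{-79 + 179} \right)}\right) = \left(\left(-910\right) 18 + 17072\right) \left(-21911 - \frac{3753}{3706}\right) = \left(-16380 + 17072\right) \left(- \frac{81205919}{3706}\right) = 692 \left(- \frac{81205919}{3706}\right) = - \frac{28097247974}{1853}$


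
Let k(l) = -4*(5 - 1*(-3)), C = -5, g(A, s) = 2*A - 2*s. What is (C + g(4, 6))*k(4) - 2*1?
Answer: 286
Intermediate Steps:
g(A, s) = -2*s + 2*A
k(l) = -32 (k(l) = -4*(5 + 3) = -4*8 = -32)
(C + g(4, 6))*k(4) - 2*1 = (-5 + (-2*6 + 2*4))*(-32) - 2*1 = (-5 + (-12 + 8))*(-32) - 2 = (-5 - 4)*(-32) - 2 = -9*(-32) - 2 = 288 - 2 = 286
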